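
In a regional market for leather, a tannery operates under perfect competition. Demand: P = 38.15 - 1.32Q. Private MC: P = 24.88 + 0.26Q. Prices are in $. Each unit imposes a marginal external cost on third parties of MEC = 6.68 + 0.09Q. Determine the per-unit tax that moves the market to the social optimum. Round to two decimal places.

Social marginal cost = private MC + MEC = 31.56 + 0.35Q.
Set SMC = demand: 31.56 + 0.35Q = 38.15 - 1.32Q → Q* = 3.9461.
The Pigouvian tax equals MEC at Q*: 6.68 + 0.09×3.9461 = 7.0351.

tax = $7.04 per unit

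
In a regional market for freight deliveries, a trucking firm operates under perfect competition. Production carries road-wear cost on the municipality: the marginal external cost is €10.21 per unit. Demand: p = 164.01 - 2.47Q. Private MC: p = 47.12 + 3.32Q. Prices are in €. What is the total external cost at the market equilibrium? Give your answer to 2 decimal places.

Market equilibrium (private): 47.12 + 3.32Q = 164.01 - 2.47Q → Q_m = 20.1883.
Total external cost = MEC × Q_m = 10.21 × 20.1883 = 206.1225.

€206.12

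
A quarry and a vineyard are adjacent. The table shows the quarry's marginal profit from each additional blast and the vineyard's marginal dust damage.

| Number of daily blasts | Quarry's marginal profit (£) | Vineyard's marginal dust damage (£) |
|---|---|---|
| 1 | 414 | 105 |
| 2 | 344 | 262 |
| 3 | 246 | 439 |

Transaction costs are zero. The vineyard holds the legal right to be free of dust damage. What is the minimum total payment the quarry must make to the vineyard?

Efficient level: marginal profit ≥ marginal dust damage through level 2, so k* = 2.
With the vineyard holding the right, the quarry must at least compensate total damage at k*: 105 + 262 = 367.

£367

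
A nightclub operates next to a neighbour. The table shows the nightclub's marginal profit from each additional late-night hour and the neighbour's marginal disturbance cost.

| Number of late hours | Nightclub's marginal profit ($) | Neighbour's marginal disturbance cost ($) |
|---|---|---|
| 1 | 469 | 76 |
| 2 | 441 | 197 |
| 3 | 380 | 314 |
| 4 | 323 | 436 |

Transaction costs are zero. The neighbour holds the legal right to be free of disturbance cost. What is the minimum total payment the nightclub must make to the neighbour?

Efficient level: marginal profit ≥ marginal disturbance cost through level 3, so k* = 3.
With the neighbour holding the right, the nightclub must at least compensate total damage at k*: 76 + 197 + 314 = 587.

$587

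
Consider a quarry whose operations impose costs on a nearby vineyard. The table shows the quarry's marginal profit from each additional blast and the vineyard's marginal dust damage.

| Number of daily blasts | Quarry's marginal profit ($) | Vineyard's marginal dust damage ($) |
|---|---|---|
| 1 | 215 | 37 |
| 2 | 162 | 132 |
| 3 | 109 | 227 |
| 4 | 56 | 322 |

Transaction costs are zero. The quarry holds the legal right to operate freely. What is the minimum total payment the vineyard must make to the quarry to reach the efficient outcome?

$165

Left alone the quarry would choose level 4 (marginal profit stays positive).
Efficient level: k* = 2 (marginal profit ≥ marginal dust damage through 2).
The vineyard must at least cover the quarry's forgone profit from cutting 4→2: 109 + 56 = 165.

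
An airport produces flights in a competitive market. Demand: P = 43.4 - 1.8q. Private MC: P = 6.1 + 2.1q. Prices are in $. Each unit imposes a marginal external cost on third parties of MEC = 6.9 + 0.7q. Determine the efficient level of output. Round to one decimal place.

q* = 6.6

Social marginal cost = private MC + MEC = 13.0 + 2.8q.
Set SMC = demand: 13.0 + 2.8q = 43.4 - 1.8q → q* = 6.6087.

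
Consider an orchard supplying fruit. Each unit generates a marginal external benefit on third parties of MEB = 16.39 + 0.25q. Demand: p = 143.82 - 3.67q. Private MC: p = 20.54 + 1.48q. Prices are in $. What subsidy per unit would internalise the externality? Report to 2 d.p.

subsidy = $23.52 per unit

Social marginal cost = private MC − MEB = 4.15 + 1.23q.
Set SMC = demand: 4.15 + 1.23q = 143.82 - 3.67q → q* = 28.5041.
The Pigouvian subsidy equals MEB at q*: 16.39 + 0.25×28.5041 = 23.5160.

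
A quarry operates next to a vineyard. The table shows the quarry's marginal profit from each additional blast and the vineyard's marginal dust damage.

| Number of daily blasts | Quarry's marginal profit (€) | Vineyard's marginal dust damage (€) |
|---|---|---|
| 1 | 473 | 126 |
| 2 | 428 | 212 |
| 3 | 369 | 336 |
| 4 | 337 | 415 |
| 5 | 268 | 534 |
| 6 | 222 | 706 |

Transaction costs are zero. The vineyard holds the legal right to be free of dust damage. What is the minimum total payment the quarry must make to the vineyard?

Efficient level: marginal profit ≥ marginal dust damage through level 3, so k* = 3.
With the vineyard holding the right, the quarry must at least compensate total damage at k*: 126 + 212 + 336 = 674.

€674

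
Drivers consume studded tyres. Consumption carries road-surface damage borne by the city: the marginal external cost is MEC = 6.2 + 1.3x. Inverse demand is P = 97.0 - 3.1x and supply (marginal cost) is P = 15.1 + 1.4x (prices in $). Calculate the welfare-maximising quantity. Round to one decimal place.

Social marginal benefit = demand − MEC = 90.8 - 4.4x.
Set SMB = MC: 90.8 - 4.4x = 15.1 + 1.4x → x* = 13.0517.

x* = 13.1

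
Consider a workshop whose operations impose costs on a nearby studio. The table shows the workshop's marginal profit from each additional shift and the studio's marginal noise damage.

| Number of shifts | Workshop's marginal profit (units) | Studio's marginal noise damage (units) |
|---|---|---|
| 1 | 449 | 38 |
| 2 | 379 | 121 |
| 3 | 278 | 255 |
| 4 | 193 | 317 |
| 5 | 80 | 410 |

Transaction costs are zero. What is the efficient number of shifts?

Bargaining reaches the level where marginal profit last exceeds marginal noise damage.
That holds through level 3 (278 ≥ 255) but not at 4 (193 < 317).

3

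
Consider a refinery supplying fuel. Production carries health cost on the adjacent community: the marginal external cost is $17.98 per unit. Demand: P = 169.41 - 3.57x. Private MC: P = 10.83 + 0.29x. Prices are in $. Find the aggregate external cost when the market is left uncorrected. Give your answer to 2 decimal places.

$738.67

Market equilibrium (private): 10.83 + 0.29x = 169.41 - 3.57x → x_m = 41.0829.
Total external cost = MEC × x_m = 17.98 × 41.0829 = 738.6705.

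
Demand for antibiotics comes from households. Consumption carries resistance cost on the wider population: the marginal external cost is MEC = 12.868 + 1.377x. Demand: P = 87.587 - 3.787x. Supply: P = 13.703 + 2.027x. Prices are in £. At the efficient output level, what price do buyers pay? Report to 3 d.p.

Social marginal benefit = demand − MEC = 74.719 - 5.164x.
Set SMB = MC: 74.719 - 5.164x = 13.703 + 2.027x → x* = 8.4851.
Consumer price on the demand curve at x*: 87.587 − 3.787×8.4851 = 55.4539.

P = £55.454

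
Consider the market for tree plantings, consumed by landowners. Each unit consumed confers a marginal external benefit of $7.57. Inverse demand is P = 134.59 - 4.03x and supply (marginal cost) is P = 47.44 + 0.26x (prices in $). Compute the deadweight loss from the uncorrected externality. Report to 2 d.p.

DWL = $6.68

Market equilibrium (private): 47.44 + 0.26x = 134.59 - 4.03x → x_m = 20.3147.
Social marginal benefit = demand + MEB = 142.16 - 4.03x.
Set SMB = MC: 142.16 - 4.03x = 47.44 + 0.26x → x* = 22.0793.
Between x* and x_m the wedge SMB − MC runs linearly from 0 to MEB(x_m), so the loss is a triangle.
DWL = ½ × 1.7646 × 7.5700 = 6.6790.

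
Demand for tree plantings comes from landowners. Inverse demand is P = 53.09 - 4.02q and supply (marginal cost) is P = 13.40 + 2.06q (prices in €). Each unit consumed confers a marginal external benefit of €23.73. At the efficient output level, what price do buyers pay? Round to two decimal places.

P = €11.16

Social marginal benefit = demand + MEB = 76.82 - 4.02q.
Set SMB = MC: 76.82 - 4.02q = 13.40 + 2.06q → q* = 10.4309.
Consumer price on the demand curve at q*: 53.09 − 4.02×10.4309 = 11.1578.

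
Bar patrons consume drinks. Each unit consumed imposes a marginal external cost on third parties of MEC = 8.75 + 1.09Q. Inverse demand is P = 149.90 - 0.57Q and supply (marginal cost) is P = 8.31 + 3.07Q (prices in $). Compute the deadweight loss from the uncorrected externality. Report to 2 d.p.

DWL = $276.56

Market equilibrium (private): 8.31 + 3.07Q = 149.90 - 0.57Q → Q_m = 38.8984.
Social marginal benefit = demand − MEC = 141.15 - 1.66Q.
Set SMB = MC: 141.15 - 1.66Q = 8.31 + 3.07Q → Q* = 28.0846.
Height of the DWL triangle at Q_m is MC(Q_m) − SMB(Q_m) = MEC(Q_m) = 51.1492.
DWL = ½ × 10.8138 × 51.1492 = 276.5586.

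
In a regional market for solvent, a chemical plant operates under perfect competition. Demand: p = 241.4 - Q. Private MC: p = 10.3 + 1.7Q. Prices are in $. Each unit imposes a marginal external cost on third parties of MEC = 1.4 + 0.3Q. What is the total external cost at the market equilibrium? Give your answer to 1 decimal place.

$1218.7

Market equilibrium (private): 10.3 + 1.7Q = 241.4 - Q → Q_m = 85.5926.
Total external cost = ∫₀^{Q_m} (1.4 + 0.3Q) dQ = 1.4×85.5926 + ½×0.3×85.5926² = 1218.7436.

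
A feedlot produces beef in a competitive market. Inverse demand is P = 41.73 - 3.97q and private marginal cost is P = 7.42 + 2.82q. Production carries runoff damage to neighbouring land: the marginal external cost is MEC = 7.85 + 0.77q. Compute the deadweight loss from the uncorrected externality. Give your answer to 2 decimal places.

Market equilibrium (private): 7.42 + 2.82q = 41.73 - 3.97q → q_m = 5.0530.
Social marginal cost = private MC + MEC = 15.27 + 3.59q.
Set SMC = demand: 15.27 + 3.59q = 41.73 - 3.97q → q* = 3.5000.
Between q* and q_m the wedge SMC − demand runs linearly from 0 to MEC(q_m), so the loss is a triangle.
DWL = ½ × 1.5530 × 11.7408 = 9.1167.

DWL = 9.12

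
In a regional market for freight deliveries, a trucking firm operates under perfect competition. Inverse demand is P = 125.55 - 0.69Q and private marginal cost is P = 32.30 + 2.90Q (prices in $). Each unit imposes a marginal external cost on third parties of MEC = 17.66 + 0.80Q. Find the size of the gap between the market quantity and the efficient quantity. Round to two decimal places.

Market equilibrium (private): 32.30 + 2.90Q = 125.55 - 0.69Q → Q_m = 25.9749.
Social marginal cost = private MC + MEC = 49.96 + 3.70Q.
Set SMC = demand: 49.96 + 3.70Q = 125.55 - 0.69Q → Q* = 17.2187.
Gap = |25.9749 − 17.2187| = 8.7562.

8.76 units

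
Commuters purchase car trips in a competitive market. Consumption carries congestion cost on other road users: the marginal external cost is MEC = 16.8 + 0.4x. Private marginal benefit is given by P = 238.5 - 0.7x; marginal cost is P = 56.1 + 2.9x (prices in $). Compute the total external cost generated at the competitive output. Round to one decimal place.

Market equilibrium (private): 56.1 + 2.9x = 238.5 - 0.7x → x_m = 50.6667.
Total external cost = ∫₀^{x_m} (16.8 + 0.4x) dx = 16.8×50.6667 + ½×0.4×50.6667² = 1364.6235.

$1364.6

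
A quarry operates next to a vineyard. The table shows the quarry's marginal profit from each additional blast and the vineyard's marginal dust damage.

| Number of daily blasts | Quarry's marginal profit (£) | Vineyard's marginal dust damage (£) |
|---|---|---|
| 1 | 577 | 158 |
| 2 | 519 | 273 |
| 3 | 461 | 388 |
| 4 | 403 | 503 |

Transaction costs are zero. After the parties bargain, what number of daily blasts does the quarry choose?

Bargaining reaches the level where marginal profit last exceeds marginal dust damage.
That holds through level 3 (461 ≥ 388) but not at 4 (403 < 503).

3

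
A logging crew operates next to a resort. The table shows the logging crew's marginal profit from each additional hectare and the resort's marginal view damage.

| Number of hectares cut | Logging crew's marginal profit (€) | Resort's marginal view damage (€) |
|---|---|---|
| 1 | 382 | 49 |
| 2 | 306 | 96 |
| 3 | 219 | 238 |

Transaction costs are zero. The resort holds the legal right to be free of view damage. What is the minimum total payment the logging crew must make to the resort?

€145

Efficient level: marginal profit ≥ marginal view damage through level 2, so k* = 2.
With the resort holding the right, the logging crew must at least compensate total damage at k*: 49 + 96 = 145.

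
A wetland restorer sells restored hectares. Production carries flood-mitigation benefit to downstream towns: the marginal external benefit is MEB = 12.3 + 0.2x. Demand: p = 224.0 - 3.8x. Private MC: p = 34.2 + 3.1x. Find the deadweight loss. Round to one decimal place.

Market equilibrium (private): 34.2 + 3.1x = 224.0 - 3.8x → x_m = 27.5072.
Social marginal cost = private MC − MEB = 21.9 + 2.9x.
Set SMC = demand: 21.9 + 2.9x = 224.0 - 3.8x → x* = 30.1642.
The welfare-loss triangle has base |x_m − x*| and height MEB(x_m) (the vertical gap between SMC and demand is zero at x* and MEB at x_m).
DWL = ½ × 2.6570 × 17.8014 = 23.6492.

DWL = 23.6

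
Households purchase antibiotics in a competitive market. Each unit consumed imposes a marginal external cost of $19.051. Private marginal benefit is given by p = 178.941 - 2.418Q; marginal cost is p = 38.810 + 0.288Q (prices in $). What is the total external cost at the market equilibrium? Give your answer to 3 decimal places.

$986.562

Market equilibrium (private): 38.810 + 0.288Q = 178.941 - 2.418Q → Q_m = 51.7853.
Total external cost = MEC × Q_m = 19.051 × 51.7853 = 986.5618.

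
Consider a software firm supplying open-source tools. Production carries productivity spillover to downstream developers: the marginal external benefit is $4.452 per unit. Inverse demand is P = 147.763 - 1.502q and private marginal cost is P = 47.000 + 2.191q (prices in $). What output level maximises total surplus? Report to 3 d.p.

Social marginal cost = private MC − MEB = 42.548 + 2.191q.
Set SMC = demand: 42.548 + 2.191q = 147.763 - 1.502q → q* = 28.4904.

q* = 28.490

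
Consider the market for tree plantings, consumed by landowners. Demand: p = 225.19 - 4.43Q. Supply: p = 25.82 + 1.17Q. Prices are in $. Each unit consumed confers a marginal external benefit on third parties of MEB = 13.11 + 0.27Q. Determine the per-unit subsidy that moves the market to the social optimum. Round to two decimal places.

Social marginal benefit = demand + MEB = 238.30 - 4.16Q.
Set SMB = MC: 238.30 - 4.16Q = 25.82 + 1.17Q → Q* = 39.8649.
The Pigouvian subsidy equals MEB at Q*: 13.11 + 0.27×39.8649 = 23.8735.

subsidy = $23.87 per unit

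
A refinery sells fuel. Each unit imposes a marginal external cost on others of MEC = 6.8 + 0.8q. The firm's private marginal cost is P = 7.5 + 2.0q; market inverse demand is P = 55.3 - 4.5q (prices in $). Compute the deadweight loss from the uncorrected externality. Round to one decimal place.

DWL = $11.0

Market equilibrium (private): 7.5 + 2.0q = 55.3 - 4.5q → q_m = 7.3538.
Social marginal cost = private MC + MEC = 14.3 + 2.8q.
Set SMC = demand: 14.3 + 2.8q = 55.3 - 4.5q → q* = 5.6164.
The welfare-loss triangle has base |q_m − q*| and height MEC(q_m) (the vertical gap between SMC and demand is zero at q* and MEC at q_m).
DWL = ½ × 1.7374 × 12.6831 = 11.0178.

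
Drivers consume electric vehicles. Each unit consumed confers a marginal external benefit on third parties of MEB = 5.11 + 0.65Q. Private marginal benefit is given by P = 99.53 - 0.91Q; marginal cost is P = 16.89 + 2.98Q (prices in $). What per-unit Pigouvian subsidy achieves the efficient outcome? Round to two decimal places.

Social marginal benefit = demand + MEB = 104.64 - 0.26Q.
Set SMB = MC: 104.64 - 0.26Q = 16.89 + 2.98Q → Q* = 27.0833.
The Pigouvian subsidy equals MEB at Q*: 5.11 + 0.65×27.0833 = 22.7141.

subsidy = $22.71 per unit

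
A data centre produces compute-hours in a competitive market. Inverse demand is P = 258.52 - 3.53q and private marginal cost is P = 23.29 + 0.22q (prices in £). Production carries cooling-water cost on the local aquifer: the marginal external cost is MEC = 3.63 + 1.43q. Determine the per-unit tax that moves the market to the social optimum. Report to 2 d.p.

tax = £67.57 per unit

Social marginal cost = private MC + MEC = 26.92 + 1.65q.
Set SMC = demand: 26.92 + 1.65q = 258.52 - 3.53q → q* = 44.7104.
The Pigouvian tax equals MEC at q*: 3.63 + 1.43×44.7104 = 67.5659.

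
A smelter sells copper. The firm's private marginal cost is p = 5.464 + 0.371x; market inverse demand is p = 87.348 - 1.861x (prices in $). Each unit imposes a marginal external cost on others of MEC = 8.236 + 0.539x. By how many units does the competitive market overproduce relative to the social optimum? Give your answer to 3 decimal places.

Market equilibrium (private): 5.464 + 0.371x = 87.348 - 1.861x → x_m = 36.6864.
Social marginal cost = private MC + MEC = 13.700 + 0.910x.
Set SMC = demand: 13.700 + 0.910x = 87.348 - 1.861x → x* = 26.5781.
Gap = |36.6864 − 26.5781| = 10.1083.

10.108 units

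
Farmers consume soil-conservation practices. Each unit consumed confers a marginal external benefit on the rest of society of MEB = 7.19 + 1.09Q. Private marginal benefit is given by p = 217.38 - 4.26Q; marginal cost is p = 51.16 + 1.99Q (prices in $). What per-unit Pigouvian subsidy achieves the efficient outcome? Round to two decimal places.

subsidy = $43.82 per unit

Social marginal benefit = demand + MEB = 224.57 - 3.17Q.
Set SMB = MC: 224.57 - 3.17Q = 51.16 + 1.99Q → Q* = 33.6066.
The Pigouvian subsidy equals MEB at Q*: 7.19 + 1.09×33.6066 = 43.8212.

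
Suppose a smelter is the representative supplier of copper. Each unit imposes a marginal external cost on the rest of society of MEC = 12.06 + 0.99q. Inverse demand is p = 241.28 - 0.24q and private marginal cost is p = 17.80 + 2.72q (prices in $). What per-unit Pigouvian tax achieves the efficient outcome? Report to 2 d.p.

Social marginal cost = private MC + MEC = 29.86 + 3.71q.
Set SMC = demand: 29.86 + 3.71q = 241.28 - 0.24q → q* = 53.5241.
The Pigouvian tax equals MEC at q*: 12.06 + 0.99×53.5241 = 65.0489.

tax = $65.05 per unit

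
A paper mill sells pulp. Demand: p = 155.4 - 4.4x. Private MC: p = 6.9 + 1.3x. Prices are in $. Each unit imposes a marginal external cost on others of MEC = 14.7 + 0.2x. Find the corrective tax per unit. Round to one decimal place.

Social marginal cost = private MC + MEC = 21.6 + 1.5x.
Set SMC = demand: 21.6 + 1.5x = 155.4 - 4.4x → x* = 22.6780.
The Pigouvian tax equals MEC at x*: 14.7 + 0.2×22.6780 = 19.2356.

tax = $19.2 per unit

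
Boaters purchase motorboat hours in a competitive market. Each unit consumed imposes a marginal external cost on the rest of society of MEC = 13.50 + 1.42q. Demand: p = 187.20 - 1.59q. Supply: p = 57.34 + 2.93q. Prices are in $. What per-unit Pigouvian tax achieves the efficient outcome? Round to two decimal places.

Social marginal benefit = demand − MEC = 173.70 - 3.01q.
Set SMB = MC: 173.70 - 3.01q = 57.34 + 2.93q → q* = 19.5892.
The Pigouvian tax equals MEC at q*: 13.50 + 1.42×19.5892 = 41.3167.

tax = $41.32 per unit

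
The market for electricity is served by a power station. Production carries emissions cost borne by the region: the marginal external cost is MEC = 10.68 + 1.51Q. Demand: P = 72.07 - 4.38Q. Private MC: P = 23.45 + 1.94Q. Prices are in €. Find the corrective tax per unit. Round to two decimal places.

tax = €18.00 per unit

Social marginal cost = private MC + MEC = 34.13 + 3.45Q.
Set SMC = demand: 34.13 + 3.45Q = 72.07 - 4.38Q → Q* = 4.8455.
The Pigouvian tax equals MEC at Q*: 10.68 + 1.51×4.8455 = 17.9967.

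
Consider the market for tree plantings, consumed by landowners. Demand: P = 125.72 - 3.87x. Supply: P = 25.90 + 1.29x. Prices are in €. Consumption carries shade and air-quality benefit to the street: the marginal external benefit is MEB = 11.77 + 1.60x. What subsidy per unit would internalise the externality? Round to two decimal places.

subsidy = €61.92 per unit

Social marginal benefit = demand + MEB = 137.49 - 2.27x.
Set SMB = MC: 137.49 - 2.27x = 25.90 + 1.29x → x* = 31.3455.
The Pigouvian subsidy equals MEB at x*: 11.77 + 1.60×31.3455 = 61.9228.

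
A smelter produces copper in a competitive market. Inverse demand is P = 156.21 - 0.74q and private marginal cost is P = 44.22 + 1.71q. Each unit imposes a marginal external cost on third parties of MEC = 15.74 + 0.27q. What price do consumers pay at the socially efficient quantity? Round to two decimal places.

Social marginal cost = private MC + MEC = 59.96 + 1.98q.
Set SMC = demand: 59.96 + 1.98q = 156.21 - 0.74q → q* = 35.3860.
Consumer price on the demand curve at q*: 156.21 − 0.74×35.3860 = 130.0244.

P = 130.02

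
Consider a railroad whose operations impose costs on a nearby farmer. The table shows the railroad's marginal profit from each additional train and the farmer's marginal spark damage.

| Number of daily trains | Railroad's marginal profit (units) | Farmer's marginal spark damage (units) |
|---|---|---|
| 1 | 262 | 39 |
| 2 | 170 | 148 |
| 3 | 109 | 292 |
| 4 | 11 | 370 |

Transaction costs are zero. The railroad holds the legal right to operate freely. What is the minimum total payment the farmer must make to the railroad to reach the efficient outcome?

Left alone the railroad would choose level 4 (marginal profit stays positive).
Efficient level: k* = 2 (marginal profit ≥ marginal spark damage through 2).
The farmer must at least cover the railroad's forgone profit from cutting 4→2: 109 + 11 = 120.

120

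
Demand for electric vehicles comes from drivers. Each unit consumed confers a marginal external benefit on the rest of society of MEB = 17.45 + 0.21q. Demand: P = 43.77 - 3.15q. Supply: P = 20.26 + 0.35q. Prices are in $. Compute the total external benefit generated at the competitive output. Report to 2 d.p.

Market equilibrium (private): 20.26 + 0.35q = 43.77 - 3.15q → q_m = 6.7171.
Total external benefit = ∫₀^{q_m} (17.45 + 0.21q) dq = 17.45×6.7171 + ½×0.21×6.7171² = 121.9509.

$121.95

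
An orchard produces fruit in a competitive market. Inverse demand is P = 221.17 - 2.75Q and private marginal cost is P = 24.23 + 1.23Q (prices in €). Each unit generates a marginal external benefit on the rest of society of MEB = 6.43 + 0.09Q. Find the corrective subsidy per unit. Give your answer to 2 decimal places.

Social marginal cost = private MC − MEB = 17.80 + 1.14Q.
Set SMC = demand: 17.80 + 1.14Q = 221.17 - 2.75Q → Q* = 52.2802.
The Pigouvian subsidy equals MEB at Q*: 6.43 + 0.09×52.2802 = 11.1352.

subsidy = €11.14 per unit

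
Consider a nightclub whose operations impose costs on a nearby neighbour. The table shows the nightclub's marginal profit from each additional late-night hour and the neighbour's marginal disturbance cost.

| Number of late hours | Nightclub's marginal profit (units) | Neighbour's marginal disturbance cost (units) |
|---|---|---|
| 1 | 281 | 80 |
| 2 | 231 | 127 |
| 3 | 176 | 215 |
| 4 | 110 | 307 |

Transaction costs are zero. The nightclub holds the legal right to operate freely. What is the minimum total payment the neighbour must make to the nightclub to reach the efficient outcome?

Left alone the nightclub would choose level 4 (marginal profit stays positive).
Efficient level: k* = 2 (marginal profit ≥ marginal disturbance cost through 2).
The neighbour must at least cover the nightclub's forgone profit from cutting 4→2: 176 + 110 = 286.

286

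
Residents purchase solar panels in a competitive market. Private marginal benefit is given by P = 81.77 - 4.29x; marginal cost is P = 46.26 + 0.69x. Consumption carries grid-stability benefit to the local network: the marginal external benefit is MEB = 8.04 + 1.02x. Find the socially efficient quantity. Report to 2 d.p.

x* = 11.00

Social marginal benefit = demand + MEB = 89.81 - 3.27x.
Set SMB = MC: 89.81 - 3.27x = 46.26 + 0.69x → x* = 10.9975.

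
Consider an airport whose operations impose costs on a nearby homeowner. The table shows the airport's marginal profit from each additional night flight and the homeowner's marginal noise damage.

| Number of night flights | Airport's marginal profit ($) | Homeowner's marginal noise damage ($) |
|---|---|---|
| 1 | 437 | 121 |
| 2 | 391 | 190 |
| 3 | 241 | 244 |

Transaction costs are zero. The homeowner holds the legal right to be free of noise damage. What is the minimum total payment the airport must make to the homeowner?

Efficient level: marginal profit ≥ marginal noise damage through level 2, so k* = 2.
With the homeowner holding the right, the airport must at least compensate total damage at k*: 121 + 190 = 311.

$311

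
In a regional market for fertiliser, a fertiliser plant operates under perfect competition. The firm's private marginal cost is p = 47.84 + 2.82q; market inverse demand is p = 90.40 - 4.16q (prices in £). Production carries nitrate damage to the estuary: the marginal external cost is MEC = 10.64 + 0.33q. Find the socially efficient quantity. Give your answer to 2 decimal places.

Social marginal cost = private MC + MEC = 58.48 + 3.15q.
Set SMC = demand: 58.48 + 3.15q = 90.40 - 4.16q → q* = 4.3666.

q* = 4.37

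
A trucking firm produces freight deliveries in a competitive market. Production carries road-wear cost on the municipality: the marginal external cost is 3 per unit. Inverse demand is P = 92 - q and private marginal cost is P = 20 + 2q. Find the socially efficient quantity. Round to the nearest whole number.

Social marginal cost = private MC + MEC = 23 + 2q.
Set SMC = demand: 23 + 2q = 92 - q → q* = 23.0000.

q* = 23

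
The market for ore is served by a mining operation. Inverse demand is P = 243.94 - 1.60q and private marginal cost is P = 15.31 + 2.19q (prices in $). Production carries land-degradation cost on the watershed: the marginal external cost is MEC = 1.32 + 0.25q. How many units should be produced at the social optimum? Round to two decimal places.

Social marginal cost = private MC + MEC = 16.63 + 2.44q.
Set SMC = demand: 16.63 + 2.44q = 243.94 - 1.60q → q* = 56.2649.

q* = 56.26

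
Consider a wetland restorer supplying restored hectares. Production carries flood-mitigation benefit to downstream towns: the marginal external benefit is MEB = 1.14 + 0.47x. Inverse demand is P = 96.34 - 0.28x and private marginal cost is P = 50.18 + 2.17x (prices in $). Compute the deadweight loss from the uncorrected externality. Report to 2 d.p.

Market equilibrium (private): 50.18 + 2.17x = 96.34 - 0.28x → x_m = 18.8408.
Social marginal cost = private MC − MEB = 49.04 + 1.70x.
Set SMC = demand: 49.04 + 1.70x = 96.34 - 0.28x → x* = 23.8889.
The welfare-loss triangle has base |x_m − x*| and height MEB(x_m) (the vertical gap between SMC and demand is zero at x* and MEB at x_m).
DWL = ½ × 5.0481 × 9.9952 = 25.2284.

DWL = $25.23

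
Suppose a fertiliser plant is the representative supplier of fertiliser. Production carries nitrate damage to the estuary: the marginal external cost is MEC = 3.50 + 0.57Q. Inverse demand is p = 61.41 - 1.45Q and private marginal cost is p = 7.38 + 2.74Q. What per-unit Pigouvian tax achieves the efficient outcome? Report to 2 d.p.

tax = 9.55 per unit

Social marginal cost = private MC + MEC = 10.88 + 3.31Q.
Set SMC = demand: 10.88 + 3.31Q = 61.41 - 1.45Q → Q* = 10.6155.
The Pigouvian tax equals MEC at Q*: 3.50 + 0.57×10.6155 = 9.5508.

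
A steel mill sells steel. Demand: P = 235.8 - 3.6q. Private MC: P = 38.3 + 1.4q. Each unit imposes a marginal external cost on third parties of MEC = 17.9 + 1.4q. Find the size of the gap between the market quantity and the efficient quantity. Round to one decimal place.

Market equilibrium (private): 38.3 + 1.4q = 235.8 - 3.6q → q_m = 39.5000.
Social marginal cost = private MC + MEC = 56.2 + 2.8q.
Set SMC = demand: 56.2 + 2.8q = 235.8 - 3.6q → q* = 28.0625.
Gap = |39.5000 − 28.0625| = 11.4375.

11.4 units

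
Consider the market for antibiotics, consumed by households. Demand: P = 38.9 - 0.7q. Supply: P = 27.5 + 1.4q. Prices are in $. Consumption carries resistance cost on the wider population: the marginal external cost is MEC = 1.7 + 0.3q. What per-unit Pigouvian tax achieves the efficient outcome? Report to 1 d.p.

tax = $2.9 per unit

Social marginal benefit = demand − MEC = 37.2 - q.
Set SMB = MC: 37.2 - q = 27.5 + 1.4q → q* = 4.0417.
The Pigouvian tax equals MEC at q*: 1.7 + 0.3×4.0417 = 2.9125.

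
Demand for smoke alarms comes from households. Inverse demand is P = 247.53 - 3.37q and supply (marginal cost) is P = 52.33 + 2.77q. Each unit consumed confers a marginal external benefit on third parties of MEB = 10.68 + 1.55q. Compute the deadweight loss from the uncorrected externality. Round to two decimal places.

Market equilibrium (private): 52.33 + 2.77q = 247.53 - 3.37q → q_m = 31.7915.
Social marginal benefit = demand + MEB = 258.21 - 1.82q.
Set SMB = MC: 258.21 - 1.82q = 52.33 + 2.77q → q* = 44.8540.
The welfare-loss triangle has base |q_m − q*| and height MEB(q_m) (the vertical gap between SMB and MC is zero at q* and MEB at q_m).
DWL = ½ × 13.0625 × 59.9569 = 391.5935.

DWL = 391.59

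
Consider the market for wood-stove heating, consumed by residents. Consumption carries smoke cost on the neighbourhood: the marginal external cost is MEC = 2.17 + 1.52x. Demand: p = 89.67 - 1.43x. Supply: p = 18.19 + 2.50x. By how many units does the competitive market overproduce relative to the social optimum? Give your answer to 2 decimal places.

5.47 units

Market equilibrium (private): 18.19 + 2.50x = 89.67 - 1.43x → x_m = 18.1883.
Social marginal benefit = demand − MEC = 87.50 - 2.95x.
Set SMB = MC: 87.50 - 2.95x = 18.19 + 2.50x → x* = 12.7174.
Gap = |18.1883 − 12.7174| = 5.4709.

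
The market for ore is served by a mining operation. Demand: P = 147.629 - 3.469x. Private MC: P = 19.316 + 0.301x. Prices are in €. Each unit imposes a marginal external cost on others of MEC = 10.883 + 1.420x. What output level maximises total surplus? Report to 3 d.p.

Social marginal cost = private MC + MEC = 30.199 + 1.721x.
Set SMC = demand: 30.199 + 1.721x = 147.629 - 3.469x → x* = 22.6262.

x* = 22.626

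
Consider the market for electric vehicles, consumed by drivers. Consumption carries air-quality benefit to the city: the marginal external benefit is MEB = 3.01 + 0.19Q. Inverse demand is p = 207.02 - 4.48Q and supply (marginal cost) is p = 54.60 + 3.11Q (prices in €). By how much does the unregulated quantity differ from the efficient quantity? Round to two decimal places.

0.92 units

Market equilibrium (private): 54.60 + 3.11Q = 207.02 - 4.48Q → Q_m = 20.0817.
Social marginal benefit = demand + MEB = 210.03 - 4.29Q.
Set SMB = MC: 210.03 - 4.29Q = 54.60 + 3.11Q → Q* = 21.0041.
Gap = |20.0817 − 21.0041| = 0.9224.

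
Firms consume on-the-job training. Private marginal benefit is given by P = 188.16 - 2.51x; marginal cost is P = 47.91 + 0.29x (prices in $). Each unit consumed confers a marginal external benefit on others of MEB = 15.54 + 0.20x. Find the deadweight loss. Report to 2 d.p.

DWL = $125.62

Market equilibrium (private): 47.91 + 0.29x = 188.16 - 2.51x → x_m = 50.0893.
Social marginal benefit = demand + MEB = 203.70 - 2.31x.
Set SMB = MC: 203.70 - 2.31x = 47.91 + 0.29x → x* = 59.9192.
Height of the DWL triangle at x_m is SMB(x_m) − MC(x_m) = MEB(x_m) = 25.5579.
DWL = ½ × 9.8299 × 25.5579 = 125.6158.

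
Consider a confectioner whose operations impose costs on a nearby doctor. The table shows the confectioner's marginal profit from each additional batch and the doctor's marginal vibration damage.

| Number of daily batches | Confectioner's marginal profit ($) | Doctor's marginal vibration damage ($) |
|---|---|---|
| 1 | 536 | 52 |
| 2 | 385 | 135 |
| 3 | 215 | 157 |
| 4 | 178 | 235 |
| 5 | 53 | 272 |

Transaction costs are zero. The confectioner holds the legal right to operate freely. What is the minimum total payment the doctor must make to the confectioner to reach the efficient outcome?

Left alone the confectioner would choose level 5 (marginal profit stays positive).
Efficient level: k* = 3 (marginal profit ≥ marginal vibration damage through 3).
The doctor must at least cover the confectioner's forgone profit from cutting 5→3: 178 + 53 = 231.

$231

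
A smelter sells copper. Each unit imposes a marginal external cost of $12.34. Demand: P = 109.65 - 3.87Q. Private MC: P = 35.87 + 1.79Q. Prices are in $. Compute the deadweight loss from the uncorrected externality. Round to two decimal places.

DWL = $13.45

Market equilibrium (private): 35.87 + 1.79Q = 109.65 - 3.87Q → Q_m = 13.0353.
Social marginal cost = private MC + MEC = 48.21 + 1.79Q.
Set SMC = demand: 48.21 + 1.79Q = 109.65 - 3.87Q → Q* = 10.8551.
The loss is the area between SMC and demand from Q* to Q_m; with linear curves that's a triangle of height MEC(Q_m).
DWL = ½ × 2.1802 × 12.3400 = 13.4518.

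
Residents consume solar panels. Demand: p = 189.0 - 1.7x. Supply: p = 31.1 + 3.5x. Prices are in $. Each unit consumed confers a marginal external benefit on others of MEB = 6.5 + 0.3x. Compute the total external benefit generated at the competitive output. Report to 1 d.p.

$335.7

Market equilibrium (private): 31.1 + 3.5x = 189.0 - 1.7x → x_m = 30.3654.
Total external benefit = ∫₀^{x_m} (6.5 + 0.3x) dx = 6.5×30.3654 + ½×0.3×30.3654² = 335.6837.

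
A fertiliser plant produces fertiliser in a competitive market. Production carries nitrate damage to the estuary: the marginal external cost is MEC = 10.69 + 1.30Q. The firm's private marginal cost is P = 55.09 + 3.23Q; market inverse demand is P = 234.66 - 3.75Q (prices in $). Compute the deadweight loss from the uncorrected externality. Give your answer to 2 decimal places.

Market equilibrium (private): 55.09 + 3.23Q = 234.66 - 3.75Q → Q_m = 25.7264.
Social marginal cost = private MC + MEC = 65.78 + 4.53Q.
Set SMC = demand: 65.78 + 4.53Q = 234.66 - 3.75Q → Q* = 20.3961.
The loss is the area between SMC and demand from Q* to Q_m; with linear curves that's a triangle of height MEC(Q_m).
DWL = ½ × 5.3303 × 44.1343 = 117.6245.

DWL = $117.62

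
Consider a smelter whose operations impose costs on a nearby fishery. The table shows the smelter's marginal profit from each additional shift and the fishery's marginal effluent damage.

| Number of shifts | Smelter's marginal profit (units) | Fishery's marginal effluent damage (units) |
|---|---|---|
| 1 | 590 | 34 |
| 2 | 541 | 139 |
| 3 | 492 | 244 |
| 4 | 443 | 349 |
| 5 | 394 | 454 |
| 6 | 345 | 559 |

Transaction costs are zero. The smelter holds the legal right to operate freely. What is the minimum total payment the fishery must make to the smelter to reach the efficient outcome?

Left alone the smelter would choose level 6 (marginal profit stays positive).
Efficient level: k* = 4 (marginal profit ≥ marginal effluent damage through 4).
The fishery must at least cover the smelter's forgone profit from cutting 6→4: 394 + 345 = 739.

739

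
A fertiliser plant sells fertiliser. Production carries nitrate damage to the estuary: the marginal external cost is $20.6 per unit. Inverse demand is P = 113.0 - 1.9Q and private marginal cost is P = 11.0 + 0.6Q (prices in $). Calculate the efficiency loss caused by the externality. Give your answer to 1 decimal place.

DWL = $84.9

Market equilibrium (private): 11.0 + 0.6Q = 113.0 - 1.9Q → Q_m = 40.8000.
Social marginal cost = private MC + MEC = 31.6 + 0.6Q.
Set SMC = demand: 31.6 + 0.6Q = 113.0 - 1.9Q → Q* = 32.5600.
The loss is the area between SMC and demand from Q* to Q_m; with linear curves that's a triangle of height MEC(Q_m).
DWL = ½ × 8.2400 × 20.6000 = 84.8720.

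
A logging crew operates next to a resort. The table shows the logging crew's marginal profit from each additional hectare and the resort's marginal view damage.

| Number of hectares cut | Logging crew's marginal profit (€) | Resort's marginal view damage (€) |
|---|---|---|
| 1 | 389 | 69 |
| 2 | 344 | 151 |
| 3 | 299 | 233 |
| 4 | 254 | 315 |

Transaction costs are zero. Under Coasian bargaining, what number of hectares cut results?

3

Bargaining reaches the level where marginal profit last exceeds marginal view damage.
That holds through level 3 (299 ≥ 233) but not at 4 (254 < 315).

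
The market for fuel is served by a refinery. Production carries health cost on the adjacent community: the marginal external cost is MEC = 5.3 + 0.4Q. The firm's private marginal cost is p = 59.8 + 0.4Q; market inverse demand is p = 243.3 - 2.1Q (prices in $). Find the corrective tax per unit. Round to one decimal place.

tax = $29.9 per unit

Social marginal cost = private MC + MEC = 65.1 + 0.8Q.
Set SMC = demand: 65.1 + 0.8Q = 243.3 - 2.1Q → Q* = 61.4483.
The Pigouvian tax equals MEC at Q*: 5.3 + 0.4×61.4483 = 29.8793.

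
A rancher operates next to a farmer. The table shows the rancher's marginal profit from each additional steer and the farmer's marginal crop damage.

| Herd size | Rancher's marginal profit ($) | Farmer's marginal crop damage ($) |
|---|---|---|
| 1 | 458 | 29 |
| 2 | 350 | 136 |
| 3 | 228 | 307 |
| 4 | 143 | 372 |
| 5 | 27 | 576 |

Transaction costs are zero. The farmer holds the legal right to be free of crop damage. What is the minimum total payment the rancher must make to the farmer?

$165

Efficient level: marginal profit ≥ marginal crop damage through level 2, so k* = 2.
With the farmer holding the right, the rancher must at least compensate total damage at k*: 29 + 136 = 165.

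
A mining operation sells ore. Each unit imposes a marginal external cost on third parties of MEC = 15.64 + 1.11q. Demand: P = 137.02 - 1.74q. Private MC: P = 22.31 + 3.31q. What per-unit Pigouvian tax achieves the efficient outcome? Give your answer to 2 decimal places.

tax = 33.49 per unit

Social marginal cost = private MC + MEC = 37.95 + 4.42q.
Set SMC = demand: 37.95 + 4.42q = 137.02 - 1.74q → q* = 16.0828.
The Pigouvian tax equals MEC at q*: 15.64 + 1.11×16.0828 = 33.4919.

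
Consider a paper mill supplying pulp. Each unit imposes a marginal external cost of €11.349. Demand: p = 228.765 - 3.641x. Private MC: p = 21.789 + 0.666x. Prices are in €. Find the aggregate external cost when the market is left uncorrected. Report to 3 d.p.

Market equilibrium (private): 21.789 + 0.666x = 228.765 - 3.641x → x_m = 48.0557.
Total external cost = MEC × x_m = 11.349 × 48.0557 = 545.3841.

€545.384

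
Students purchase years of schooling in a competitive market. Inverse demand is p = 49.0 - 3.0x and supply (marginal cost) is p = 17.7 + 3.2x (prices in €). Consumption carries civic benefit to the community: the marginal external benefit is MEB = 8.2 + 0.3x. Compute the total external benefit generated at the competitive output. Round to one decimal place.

€45.2

Market equilibrium (private): 17.7 + 3.2x = 49.0 - 3.0x → x_m = 5.0484.
Total external benefit = ∫₀^{x_m} (8.2 + 0.3x) dx = 8.2×5.0484 + ½×0.3×5.0484² = 45.2198.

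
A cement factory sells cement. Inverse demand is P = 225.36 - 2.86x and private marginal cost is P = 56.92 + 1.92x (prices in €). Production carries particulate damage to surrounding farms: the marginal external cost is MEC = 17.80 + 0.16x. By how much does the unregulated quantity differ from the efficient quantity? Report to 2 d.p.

Market equilibrium (private): 56.92 + 1.92x = 225.36 - 2.86x → x_m = 35.2385.
Social marginal cost = private MC + MEC = 74.72 + 2.08x.
Set SMC = demand: 74.72 + 2.08x = 225.36 - 2.86x → x* = 30.4939.
Gap = |35.2385 − 30.4939| = 4.7446.

4.74 units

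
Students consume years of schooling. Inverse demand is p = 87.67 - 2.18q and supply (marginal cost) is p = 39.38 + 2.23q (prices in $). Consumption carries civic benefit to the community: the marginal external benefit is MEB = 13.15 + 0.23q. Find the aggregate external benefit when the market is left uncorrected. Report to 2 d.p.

$157.78

Market equilibrium (private): 39.38 + 2.23q = 87.67 - 2.18q → q_m = 10.9501.
Total external benefit = ∫₀^{q_m} (13.15 + 0.23q) dq = 13.15×10.9501 + ½×0.23×10.9501² = 157.7829.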